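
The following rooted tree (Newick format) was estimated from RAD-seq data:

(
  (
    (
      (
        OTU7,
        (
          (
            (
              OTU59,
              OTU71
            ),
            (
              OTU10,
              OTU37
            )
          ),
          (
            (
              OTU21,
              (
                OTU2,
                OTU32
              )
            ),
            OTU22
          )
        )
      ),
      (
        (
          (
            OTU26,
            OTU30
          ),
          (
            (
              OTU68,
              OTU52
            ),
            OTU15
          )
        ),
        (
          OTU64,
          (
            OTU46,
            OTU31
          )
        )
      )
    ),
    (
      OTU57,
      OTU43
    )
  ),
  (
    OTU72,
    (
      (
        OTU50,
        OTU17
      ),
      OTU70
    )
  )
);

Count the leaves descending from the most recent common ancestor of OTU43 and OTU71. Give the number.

The MRCA of OTU43 and OTU71 is the node subtending (((OTU7,(((OTU59,OTU71),(OTU10,OTU37)),((OTU21,(OTU2,OTU32)),OTU22))),(((OTU26,OTU30),((OTU68,OTU52),OTU15)),(OTU64,(OTU46,OTU31)))),(OTU57,OTU43)).
That clade contains 19 terminal taxa: OTU10, OTU15, OTU2, OTU21, OTU22, OTU26, OTU30, OTU31, OTU32, OTU37, OTU43, OTU46, OTU52, OTU57, OTU59, OTU64, OTU68, OTU7, OTU71.

19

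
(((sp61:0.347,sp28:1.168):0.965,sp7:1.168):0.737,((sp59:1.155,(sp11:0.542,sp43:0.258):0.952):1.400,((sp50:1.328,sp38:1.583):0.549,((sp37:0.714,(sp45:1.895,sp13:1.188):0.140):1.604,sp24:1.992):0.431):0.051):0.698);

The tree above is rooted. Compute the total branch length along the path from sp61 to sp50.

The path runs sp61 → … → MRCA → … → sp50; the MRCA is the root of the tree.
Branch lengths along that path: 0.347 + 0.965 + 0.737 + 0.698 + 0.051 + 0.549 + 1.328 = 4.675.

4.675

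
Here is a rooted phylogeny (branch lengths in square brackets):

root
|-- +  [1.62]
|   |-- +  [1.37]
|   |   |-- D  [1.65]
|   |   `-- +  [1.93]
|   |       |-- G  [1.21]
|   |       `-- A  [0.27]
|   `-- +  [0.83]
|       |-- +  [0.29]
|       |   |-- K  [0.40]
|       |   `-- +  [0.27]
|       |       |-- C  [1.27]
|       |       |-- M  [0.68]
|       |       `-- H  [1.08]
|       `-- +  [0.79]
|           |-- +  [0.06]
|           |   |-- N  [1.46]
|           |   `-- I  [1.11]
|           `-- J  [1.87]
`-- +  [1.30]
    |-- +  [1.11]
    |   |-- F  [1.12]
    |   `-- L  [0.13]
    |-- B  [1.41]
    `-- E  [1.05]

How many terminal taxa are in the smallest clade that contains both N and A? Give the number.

10

The MRCA of N and A is the node subtending ((D,(G,A)),((K,(C,M,H)),((N,I),J))).
That clade contains 10 terminal taxa: A, C, D, G, H, I, J, K, M, N.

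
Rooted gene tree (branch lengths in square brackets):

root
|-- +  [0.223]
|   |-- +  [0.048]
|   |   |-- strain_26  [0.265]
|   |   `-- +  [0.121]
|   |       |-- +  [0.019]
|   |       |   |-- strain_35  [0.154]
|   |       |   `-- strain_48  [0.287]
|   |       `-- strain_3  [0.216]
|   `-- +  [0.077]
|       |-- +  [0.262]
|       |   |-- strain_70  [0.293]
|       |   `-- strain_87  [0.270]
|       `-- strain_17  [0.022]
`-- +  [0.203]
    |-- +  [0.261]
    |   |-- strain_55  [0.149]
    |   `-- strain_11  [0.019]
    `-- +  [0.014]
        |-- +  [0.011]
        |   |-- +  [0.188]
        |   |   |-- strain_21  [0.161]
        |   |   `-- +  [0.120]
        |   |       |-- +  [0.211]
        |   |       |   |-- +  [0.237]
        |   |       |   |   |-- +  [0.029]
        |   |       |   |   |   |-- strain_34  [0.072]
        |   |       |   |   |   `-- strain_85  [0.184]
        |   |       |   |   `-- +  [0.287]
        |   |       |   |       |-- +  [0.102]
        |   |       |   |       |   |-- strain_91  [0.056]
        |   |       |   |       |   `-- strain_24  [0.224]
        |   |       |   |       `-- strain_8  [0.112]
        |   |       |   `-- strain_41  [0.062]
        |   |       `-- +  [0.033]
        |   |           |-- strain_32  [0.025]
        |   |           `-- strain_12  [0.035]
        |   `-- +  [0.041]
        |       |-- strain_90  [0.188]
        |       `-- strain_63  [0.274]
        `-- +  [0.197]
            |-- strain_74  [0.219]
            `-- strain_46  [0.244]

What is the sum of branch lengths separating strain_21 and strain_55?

0.784

The path runs strain_21 → … → MRCA → … → strain_55; the MRCA is the node subtending ((strain_55,strain_11),(((strain_21,((((strain_34,strain_85),((strain_91,strain_24),strain_8)),strain_41),(strain_32,strain_12))),(strain_90,strain_63)),(strain_74,strain_46))).
Branch lengths along that path: 0.161 + 0.188 + 0.011 + 0.014 + 0.261 + 0.149 = 0.784.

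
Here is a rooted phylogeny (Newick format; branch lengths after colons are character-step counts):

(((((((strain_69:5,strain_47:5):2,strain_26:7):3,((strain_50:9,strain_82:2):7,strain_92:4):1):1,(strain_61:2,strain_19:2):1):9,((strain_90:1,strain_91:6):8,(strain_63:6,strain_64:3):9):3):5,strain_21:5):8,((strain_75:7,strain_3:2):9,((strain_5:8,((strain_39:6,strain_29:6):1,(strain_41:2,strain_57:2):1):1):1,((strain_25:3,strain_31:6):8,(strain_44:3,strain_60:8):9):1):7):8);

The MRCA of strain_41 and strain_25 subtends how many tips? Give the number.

The MRCA of strain_41 and strain_25 is the node subtending ((strain_5,((strain_39,strain_29),(strain_41,strain_57))),((strain_25,strain_31),(strain_44,strain_60))).
That clade contains 9 terminal taxa: strain_25, strain_29, strain_31, strain_39, strain_41, strain_44, strain_5, strain_57, strain_60.

9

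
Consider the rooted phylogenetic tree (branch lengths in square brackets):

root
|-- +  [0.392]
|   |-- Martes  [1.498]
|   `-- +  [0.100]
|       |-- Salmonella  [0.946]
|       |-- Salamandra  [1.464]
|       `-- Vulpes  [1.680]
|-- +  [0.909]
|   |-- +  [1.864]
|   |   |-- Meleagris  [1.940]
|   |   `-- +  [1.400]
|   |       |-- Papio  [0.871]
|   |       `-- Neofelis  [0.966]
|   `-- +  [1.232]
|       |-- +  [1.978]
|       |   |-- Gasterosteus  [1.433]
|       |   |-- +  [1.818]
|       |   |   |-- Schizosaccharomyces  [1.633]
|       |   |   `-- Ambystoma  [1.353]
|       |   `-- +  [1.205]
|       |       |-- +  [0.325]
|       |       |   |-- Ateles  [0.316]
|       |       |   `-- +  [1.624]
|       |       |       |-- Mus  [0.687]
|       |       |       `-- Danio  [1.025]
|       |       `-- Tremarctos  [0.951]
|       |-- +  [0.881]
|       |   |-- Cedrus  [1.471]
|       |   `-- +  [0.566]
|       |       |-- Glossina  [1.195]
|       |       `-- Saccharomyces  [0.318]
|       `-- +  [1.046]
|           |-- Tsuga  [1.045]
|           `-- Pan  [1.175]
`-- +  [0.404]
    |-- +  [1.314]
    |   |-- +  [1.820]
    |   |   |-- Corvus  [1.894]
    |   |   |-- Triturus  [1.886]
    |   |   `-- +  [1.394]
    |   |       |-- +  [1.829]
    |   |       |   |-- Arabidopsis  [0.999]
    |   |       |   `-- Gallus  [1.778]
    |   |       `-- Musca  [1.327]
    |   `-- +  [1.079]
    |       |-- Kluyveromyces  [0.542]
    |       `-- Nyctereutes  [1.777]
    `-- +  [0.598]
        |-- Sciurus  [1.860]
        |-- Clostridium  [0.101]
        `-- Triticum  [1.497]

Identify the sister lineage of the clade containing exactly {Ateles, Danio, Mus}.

Tremarctos

The clade containing exactly {Ateles, Danio, Mus} attaches to the tree at the node subtending ((Ateles,(Mus,Danio)),Tremarctos).
The other lineage descending from that same node — the sister group — is the single tip Tremarctos.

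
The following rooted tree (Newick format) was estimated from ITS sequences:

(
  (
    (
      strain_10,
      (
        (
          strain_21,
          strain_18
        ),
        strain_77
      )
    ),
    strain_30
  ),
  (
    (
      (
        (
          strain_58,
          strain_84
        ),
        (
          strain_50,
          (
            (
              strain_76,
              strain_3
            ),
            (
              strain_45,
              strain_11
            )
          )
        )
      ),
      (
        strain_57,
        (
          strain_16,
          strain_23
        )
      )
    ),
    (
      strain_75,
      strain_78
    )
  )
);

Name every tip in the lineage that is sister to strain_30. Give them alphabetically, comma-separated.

strain_10, strain_18, strain_21, strain_77

strain_30 attaches to the tree at the node subtending ((strain_10,((strain_21,strain_18),strain_77)),strain_30).
The other lineage descending from that same node — the sister group — is (strain_10,((strain_21,strain_18),strain_77)); its 4 tips in alphabetical order are the answer.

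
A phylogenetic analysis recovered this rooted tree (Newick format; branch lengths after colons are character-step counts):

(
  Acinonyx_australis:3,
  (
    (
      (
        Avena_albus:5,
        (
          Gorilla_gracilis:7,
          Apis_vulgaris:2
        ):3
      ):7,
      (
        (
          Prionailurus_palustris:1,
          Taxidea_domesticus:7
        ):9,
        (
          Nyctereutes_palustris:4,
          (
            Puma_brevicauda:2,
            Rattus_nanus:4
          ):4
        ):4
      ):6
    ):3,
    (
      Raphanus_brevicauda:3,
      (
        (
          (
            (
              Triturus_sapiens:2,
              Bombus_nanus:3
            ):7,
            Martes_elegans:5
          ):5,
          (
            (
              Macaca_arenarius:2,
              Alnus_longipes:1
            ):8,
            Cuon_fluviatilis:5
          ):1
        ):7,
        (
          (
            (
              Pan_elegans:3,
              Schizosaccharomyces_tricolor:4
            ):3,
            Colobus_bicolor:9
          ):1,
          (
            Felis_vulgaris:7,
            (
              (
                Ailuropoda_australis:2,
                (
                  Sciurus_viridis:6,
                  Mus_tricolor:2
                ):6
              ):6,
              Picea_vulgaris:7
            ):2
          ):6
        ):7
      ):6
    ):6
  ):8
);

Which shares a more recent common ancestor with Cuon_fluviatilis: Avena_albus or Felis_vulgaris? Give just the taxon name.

Felis_vulgaris

The MRCA of Cuon_fluviatilis and Felis_vulgaris subtends ((((Triturus_sapiens,Bombus_nanus),Martes_elegans),((Macaca_arenarius,Alnus_longipes),Cuon_fluviatilis)),(((Pan_elegans,Schizosaccharomyces_tricolor),Colobus_bicolor),(Felis_vulgaris,((Ailuropoda_australis,(Sciurus_viridis,Mus_tricolor)),Picea_vulgaris)))) (14 taxa).
The MRCA of Cuon_fluviatilis and Avena_albus subtends (((Avena_albus,(Gorilla_gracilis,Apis_vulgaris)),((Prionailurus_palustris,Taxidea_domesticus),(Nyctereutes_palustris,(Puma_brevicauda,Rattus_nanus)))),(Raphanus_brevicauda,((((Triturus_sapiens,Bombus_nanus),Martes_elegans),((Macaca_arenarius,Alnus_longipes),Cuon_fluviatilis)),(((Pan_elegans,Schizosaccharomyces_tricolor),Colobus_bicolor),(Felis_vulgaris,((Ailuropoda_australis,(Sciurus_viridis,Mus_tricolor)),Picea_vulgaris)))))) (23 taxa).
The first is nested inside the second, so Cuon_fluviatilis shares a more recent common ancestor with Felis_vulgaris.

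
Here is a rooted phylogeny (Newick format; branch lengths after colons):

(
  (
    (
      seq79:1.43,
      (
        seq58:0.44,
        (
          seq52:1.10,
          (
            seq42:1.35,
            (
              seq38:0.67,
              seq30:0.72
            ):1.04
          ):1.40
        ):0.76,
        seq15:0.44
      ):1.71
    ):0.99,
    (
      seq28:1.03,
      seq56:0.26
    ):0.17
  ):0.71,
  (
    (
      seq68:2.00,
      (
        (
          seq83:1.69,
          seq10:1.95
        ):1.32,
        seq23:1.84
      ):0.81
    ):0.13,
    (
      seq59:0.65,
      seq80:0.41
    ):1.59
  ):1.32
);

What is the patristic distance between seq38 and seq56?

7.00

The path runs seq38 → … → MRCA → … → seq56; the MRCA is the node subtending ((seq79,(seq58,(seq52,(seq42,(seq38,seq30))),seq15)),(seq28,seq56)).
Branch lengths along that path: 0.67 + 1.04 + 1.40 + 0.76 + 1.71 + 0.99 + 0.17 + 0.26 = 7.00.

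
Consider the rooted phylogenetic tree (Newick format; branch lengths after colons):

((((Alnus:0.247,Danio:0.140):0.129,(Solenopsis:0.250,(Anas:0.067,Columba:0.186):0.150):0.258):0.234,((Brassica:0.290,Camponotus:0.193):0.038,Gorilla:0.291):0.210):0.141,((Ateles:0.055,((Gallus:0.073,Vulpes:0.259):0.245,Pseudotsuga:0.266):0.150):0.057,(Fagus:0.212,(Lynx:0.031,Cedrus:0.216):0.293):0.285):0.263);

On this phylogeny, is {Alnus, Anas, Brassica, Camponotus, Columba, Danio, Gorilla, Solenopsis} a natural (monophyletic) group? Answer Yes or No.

Yes

The most recent common ancestor of these taxa subtends (((Alnus,Danio),(Solenopsis,(Anas,Columba))),((Brassica,Camponotus),Gorilla)).
That clade has exactly 8 tips — every listed taxon and nothing else — so the group is monophyletic.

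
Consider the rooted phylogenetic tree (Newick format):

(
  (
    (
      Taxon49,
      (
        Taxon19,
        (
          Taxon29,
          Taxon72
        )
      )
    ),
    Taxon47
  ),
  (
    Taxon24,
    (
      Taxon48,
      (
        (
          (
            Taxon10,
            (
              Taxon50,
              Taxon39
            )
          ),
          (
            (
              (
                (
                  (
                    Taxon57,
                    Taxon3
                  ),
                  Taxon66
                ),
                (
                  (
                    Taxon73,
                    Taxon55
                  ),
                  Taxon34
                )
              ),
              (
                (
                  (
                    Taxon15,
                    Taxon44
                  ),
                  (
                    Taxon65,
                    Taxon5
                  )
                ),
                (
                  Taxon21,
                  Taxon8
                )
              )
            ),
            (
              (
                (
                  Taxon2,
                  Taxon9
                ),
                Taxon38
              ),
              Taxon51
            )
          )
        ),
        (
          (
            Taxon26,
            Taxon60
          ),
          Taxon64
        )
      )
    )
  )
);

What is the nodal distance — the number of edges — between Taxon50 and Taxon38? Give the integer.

The MRCA of Taxon50 and Taxon38 is the node subtending ((Taxon10,(Taxon50,Taxon39)),(((((Taxon57,Taxon3),Taxon66),((Taxon73,Taxon55),Taxon34)),(((Taxon15,Taxon44),(Taxon65,Taxon5)),(Taxon21,Taxon8))),(((Taxon2,Taxon9),Taxon38),Taxon51))).
From Taxon50 up to that node: 3 branches. From Taxon38 up to the same node: 4 branches. Total: 3 + 4 = 7.

7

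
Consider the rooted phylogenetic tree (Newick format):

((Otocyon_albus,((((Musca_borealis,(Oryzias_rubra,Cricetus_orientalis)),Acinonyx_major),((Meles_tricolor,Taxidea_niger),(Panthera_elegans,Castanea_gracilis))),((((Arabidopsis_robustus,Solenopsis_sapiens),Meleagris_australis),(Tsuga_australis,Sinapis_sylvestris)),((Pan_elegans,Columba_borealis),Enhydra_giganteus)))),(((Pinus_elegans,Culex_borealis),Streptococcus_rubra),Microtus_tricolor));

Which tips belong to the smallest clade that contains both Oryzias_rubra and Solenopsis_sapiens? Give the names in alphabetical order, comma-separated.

Acinonyx_major, Arabidopsis_robustus, Castanea_gracilis, Columba_borealis, Cricetus_orientalis, Enhydra_giganteus, Meleagris_australis, Meles_tricolor, Musca_borealis, Oryzias_rubra, Pan_elegans, Panthera_elegans, Sinapis_sylvestris, Solenopsis_sapiens, Taxidea_niger, Tsuga_australis

Tracing Oryzias_rubra: it sits inside (Oryzias_rubra,Cricetus_orientalis).
Tracing Solenopsis_sapiens: it sits inside (Arabidopsis_robustus,Solenopsis_sapiens).
The smallest clade enclosing both is ((((Musca_borealis,(Oryzias_rubra,Cricetus_orientalis)),Acinonyx_major),((Meles_tricolor,Taxidea_niger),(Panthera_elegans,Castanea_gracilis))),((((Arabidopsis_robustus,Solenopsis_sapiens),Meleagris_australis),(Tsuga_australis,Sinapis_sylvestris)),((Pan_elegans,Columba_borealis),Enhydra_giganteus))); the answer is its 16 terminal taxa in alphabetical order.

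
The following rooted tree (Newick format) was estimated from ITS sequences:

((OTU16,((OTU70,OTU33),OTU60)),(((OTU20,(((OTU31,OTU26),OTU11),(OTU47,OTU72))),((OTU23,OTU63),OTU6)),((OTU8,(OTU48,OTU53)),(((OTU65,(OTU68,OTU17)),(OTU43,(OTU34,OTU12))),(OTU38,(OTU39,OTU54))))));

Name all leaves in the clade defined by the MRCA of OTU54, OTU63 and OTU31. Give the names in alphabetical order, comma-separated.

Tracing OTU54: it sits inside (OTU39,OTU54).
Tracing OTU63: it sits inside (OTU23,OTU63).
Tracing OTU31: it sits inside (OTU31,OTU26).
The smallest clade enclosing all 3 is (((OTU20,(((OTU31,OTU26),OTU11),(OTU47,OTU72))),((OTU23,OTU63),OTU6)),((OTU8,(OTU48,OTU53)),(((OTU65,(OTU68,OTU17)),(OTU43,(OTU34,OTU12))),(OTU38,(OTU39,OTU54))))); the answer is its 21 terminal taxa in alphabetical order.

OTU11, OTU12, OTU17, OTU20, OTU23, OTU26, OTU31, OTU34, OTU38, OTU39, OTU43, OTU47, OTU48, OTU53, OTU54, OTU6, OTU63, OTU65, OTU68, OTU72, OTU8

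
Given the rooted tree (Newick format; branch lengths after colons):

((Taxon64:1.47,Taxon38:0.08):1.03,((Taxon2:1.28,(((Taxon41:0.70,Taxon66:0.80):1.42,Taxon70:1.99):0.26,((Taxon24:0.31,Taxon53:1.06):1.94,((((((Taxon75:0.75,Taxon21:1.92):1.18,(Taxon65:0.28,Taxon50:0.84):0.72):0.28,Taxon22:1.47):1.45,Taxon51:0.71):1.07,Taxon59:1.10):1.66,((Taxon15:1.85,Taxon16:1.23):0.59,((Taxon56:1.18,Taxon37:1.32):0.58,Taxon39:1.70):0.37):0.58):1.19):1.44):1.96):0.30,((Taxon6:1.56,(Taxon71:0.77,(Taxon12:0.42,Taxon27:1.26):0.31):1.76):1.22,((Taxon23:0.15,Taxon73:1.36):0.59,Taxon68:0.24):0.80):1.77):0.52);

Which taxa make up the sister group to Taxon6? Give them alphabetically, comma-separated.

Taxon12, Taxon27, Taxon71

Taxon6 attaches to the tree at the node subtending (Taxon6,(Taxon71,(Taxon12,Taxon27))).
The other lineage descending from that same node — the sister group — is (Taxon71,(Taxon12,Taxon27)); its 3 tips in alphabetical order are the answer.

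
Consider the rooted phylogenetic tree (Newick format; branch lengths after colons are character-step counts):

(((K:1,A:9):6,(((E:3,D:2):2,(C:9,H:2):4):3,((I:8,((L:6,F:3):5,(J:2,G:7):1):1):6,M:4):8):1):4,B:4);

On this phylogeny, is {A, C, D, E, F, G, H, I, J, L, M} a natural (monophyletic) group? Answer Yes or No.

The MRCA of the listed taxa subtends ((K,A),(((E,D),(C,H)),((I,((L,F),(J,G))),M))).
That clade also contains K, which is not in the proposed group, so the group is not monophyletic.

No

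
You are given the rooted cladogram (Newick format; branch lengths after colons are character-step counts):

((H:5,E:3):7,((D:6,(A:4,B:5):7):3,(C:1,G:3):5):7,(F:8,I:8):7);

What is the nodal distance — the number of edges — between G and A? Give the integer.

The MRCA of G and A is the node subtending ((D,(A,B)),(C,G)).
From G up to that node: 2 branches. From A up to the same node: 3 branches. Total: 2 + 3 = 5.

5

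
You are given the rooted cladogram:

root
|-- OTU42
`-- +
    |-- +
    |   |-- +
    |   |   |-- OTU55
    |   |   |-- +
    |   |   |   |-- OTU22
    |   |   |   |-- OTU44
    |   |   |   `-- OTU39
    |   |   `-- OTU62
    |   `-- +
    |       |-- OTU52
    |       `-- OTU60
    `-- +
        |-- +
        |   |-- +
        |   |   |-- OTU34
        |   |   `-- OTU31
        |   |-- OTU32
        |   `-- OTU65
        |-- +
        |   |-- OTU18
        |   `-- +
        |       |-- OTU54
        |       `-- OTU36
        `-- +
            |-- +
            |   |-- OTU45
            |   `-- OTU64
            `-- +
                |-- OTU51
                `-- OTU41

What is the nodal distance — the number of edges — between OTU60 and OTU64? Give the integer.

The MRCA of OTU60 and OTU64 is the node subtending (((OTU55,(OTU22,OTU44,OTU39),OTU62),(OTU52,OTU60)),(((OTU34,OTU31),OTU32,OTU65),(OTU18,(OTU54,OTU36)),((OTU45,OTU64),(OTU51,OTU41)))).
From OTU60 up to that node: 3 branches. From OTU64 up to the same node: 4 branches. Total: 3 + 4 = 7.

7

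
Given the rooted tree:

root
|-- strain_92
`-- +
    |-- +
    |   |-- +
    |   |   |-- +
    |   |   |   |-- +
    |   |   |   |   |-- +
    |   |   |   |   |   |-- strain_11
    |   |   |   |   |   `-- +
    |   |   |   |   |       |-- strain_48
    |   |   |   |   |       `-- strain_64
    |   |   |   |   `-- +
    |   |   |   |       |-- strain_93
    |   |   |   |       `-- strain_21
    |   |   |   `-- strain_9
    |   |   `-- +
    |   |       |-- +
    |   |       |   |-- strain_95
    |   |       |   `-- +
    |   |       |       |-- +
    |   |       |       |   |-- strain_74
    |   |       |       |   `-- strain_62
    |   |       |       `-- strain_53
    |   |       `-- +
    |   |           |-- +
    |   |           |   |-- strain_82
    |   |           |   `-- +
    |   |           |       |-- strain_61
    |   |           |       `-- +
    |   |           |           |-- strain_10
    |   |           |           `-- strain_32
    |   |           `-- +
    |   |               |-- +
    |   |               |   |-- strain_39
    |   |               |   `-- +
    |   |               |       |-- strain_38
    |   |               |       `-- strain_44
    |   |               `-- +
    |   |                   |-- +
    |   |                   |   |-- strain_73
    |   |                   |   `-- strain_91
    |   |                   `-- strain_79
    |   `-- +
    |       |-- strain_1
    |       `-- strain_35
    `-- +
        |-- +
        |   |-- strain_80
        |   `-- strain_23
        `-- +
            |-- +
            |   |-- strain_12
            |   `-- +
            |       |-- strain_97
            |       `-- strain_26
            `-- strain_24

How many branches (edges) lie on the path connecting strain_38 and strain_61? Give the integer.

7

The MRCA of strain_38 and strain_61 is the node subtending ((strain_82,(strain_61,(strain_10,strain_32))),((strain_39,(strain_38,strain_44)),((strain_73,strain_91),strain_79))).
From strain_38 up to that node: 4 branches. From strain_61 up to the same node: 3 branches. Total: 4 + 3 = 7.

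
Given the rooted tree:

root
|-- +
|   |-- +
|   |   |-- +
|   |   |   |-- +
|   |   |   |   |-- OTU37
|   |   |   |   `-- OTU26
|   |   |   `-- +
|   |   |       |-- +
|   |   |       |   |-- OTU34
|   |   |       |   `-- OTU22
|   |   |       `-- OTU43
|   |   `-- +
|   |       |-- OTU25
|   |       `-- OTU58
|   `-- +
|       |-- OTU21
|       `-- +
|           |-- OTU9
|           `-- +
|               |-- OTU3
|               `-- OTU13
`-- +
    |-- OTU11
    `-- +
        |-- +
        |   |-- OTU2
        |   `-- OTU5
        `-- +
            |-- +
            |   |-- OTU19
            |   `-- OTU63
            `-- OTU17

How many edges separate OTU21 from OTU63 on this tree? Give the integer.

The MRCA of OTU21 and OTU63 is the root of the tree.
From OTU21 up to that node: 3 branches. From OTU63 up to the same node: 5 branches. Total: 3 + 5 = 8.

8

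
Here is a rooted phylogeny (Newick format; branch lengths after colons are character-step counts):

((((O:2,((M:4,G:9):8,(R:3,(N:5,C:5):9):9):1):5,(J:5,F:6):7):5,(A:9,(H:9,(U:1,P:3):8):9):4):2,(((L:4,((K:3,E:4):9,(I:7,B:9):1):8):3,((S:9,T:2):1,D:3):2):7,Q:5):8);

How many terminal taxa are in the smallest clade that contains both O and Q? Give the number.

The MRCA of O and Q is the root, so the clade is the entire tree.
That clade contains 21 terminal taxa: A, B, C, D, E, F, G, H, I, J, K, L, M, N, O, P, Q, R, S, T, U.

21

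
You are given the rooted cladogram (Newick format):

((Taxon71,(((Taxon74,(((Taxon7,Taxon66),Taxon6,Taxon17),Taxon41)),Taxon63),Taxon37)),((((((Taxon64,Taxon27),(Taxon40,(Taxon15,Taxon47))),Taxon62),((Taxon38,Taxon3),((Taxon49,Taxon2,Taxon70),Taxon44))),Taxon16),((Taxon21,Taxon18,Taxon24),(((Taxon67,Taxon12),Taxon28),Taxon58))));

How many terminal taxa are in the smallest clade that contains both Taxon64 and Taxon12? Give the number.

20

The MRCA of Taxon64 and Taxon12 is the node subtending ((((((Taxon64,Taxon27),(Taxon40,(Taxon15,Taxon47))),Taxon62),((Taxon38,Taxon3),((Taxon49,Taxon2,Taxon70),Taxon44))),Taxon16),((Taxon21,Taxon18,Taxon24),(((Taxon67,Taxon12),Taxon28),Taxon58))).
That clade contains 20 terminal taxa: Taxon12, Taxon15, Taxon16, Taxon18, Taxon2, Taxon21, Taxon24, Taxon27, Taxon28, Taxon3, Taxon38, Taxon40, Taxon44, Taxon47, Taxon49, Taxon58, Taxon62, Taxon64, Taxon67, Taxon70.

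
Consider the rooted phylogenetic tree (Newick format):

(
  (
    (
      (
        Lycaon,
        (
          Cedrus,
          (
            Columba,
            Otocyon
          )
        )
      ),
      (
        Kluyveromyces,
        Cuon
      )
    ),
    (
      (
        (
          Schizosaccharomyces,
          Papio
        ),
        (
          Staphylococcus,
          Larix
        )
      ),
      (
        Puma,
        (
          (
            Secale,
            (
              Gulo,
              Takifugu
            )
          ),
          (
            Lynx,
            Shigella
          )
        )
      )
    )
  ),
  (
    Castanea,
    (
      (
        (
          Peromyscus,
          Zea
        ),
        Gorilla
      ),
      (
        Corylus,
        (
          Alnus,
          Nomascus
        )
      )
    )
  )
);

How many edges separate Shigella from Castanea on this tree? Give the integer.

The MRCA of Shigella and Castanea is the root of the tree.
From Shigella up to that node: 6 branches. From Castanea up to the same node: 2 branches. Total: 6 + 2 = 8.

8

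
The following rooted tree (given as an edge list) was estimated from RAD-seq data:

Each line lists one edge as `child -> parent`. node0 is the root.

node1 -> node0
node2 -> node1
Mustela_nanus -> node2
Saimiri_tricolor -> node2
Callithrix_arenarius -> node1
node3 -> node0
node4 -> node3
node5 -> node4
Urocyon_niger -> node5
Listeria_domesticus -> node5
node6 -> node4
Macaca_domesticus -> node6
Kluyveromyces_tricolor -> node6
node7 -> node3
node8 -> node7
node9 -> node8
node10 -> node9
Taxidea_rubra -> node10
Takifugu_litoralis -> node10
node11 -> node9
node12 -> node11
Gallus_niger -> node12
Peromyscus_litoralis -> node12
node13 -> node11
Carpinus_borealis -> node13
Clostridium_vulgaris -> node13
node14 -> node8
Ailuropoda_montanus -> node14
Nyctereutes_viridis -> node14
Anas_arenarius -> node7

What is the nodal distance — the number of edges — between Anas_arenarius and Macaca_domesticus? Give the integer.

The MRCA of Anas_arenarius and Macaca_domesticus is the node subtending (((Urocyon_niger,Listeria_domesticus),(Macaca_domesticus,Kluyveromyces_tricolor)),((((Taxidea_rubra,Takifugu_litoralis),((Gallus_niger,Peromyscus_litoralis),(Carpinus_borealis,Clostridium_vulgaris))),(Ailuropoda_montanus,Nyctereutes_viridis)),Anas_arenarius)).
From Anas_arenarius up to that node: 2 branches. From Macaca_domesticus up to the same node: 3 branches. Total: 2 + 3 = 5.

5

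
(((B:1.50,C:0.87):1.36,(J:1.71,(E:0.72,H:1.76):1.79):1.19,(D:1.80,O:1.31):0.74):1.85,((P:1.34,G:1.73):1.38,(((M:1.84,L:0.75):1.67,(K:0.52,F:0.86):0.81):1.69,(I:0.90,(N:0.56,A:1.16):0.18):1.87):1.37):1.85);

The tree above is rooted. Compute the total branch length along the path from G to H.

The path runs G → … → MRCA → … → H; the MRCA is the root of the tree.
Branch lengths along that path: 1.73 + 1.38 + 1.85 + 1.85 + 1.19 + 1.79 + 1.76 = 11.55.

11.55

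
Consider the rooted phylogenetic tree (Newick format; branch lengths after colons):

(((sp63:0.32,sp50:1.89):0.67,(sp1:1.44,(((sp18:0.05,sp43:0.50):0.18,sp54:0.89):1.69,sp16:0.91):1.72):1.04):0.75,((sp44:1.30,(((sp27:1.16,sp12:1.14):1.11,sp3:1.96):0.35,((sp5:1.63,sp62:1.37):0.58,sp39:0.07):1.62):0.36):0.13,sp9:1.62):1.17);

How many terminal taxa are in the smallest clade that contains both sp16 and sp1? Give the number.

The MRCA of sp16 and sp1 is the node subtending (sp1,(((sp18,sp43),sp54),sp16)).
That clade contains 5 terminal taxa: sp1, sp16, sp18, sp43, sp54.

5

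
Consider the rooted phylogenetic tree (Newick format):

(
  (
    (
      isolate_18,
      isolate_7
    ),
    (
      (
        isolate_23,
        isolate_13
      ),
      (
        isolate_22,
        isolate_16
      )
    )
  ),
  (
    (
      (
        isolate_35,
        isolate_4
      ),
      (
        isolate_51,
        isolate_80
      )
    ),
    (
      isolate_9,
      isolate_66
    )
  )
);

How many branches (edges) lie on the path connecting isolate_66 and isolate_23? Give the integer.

The MRCA of isolate_66 and isolate_23 is the root of the tree.
From isolate_66 up to that node: 3 branches. From isolate_23 up to the same node: 4 branches. Total: 3 + 4 = 7.

7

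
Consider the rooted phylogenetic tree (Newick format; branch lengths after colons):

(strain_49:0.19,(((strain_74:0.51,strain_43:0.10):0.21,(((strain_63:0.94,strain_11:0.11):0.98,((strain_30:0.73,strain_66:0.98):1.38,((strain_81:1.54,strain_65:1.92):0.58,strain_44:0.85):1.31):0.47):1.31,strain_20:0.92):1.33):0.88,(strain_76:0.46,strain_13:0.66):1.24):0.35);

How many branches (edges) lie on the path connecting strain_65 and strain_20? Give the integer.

6

The MRCA of strain_65 and strain_20 is the node subtending (((strain_63,strain_11),((strain_30,strain_66),((strain_81,strain_65),strain_44))),strain_20).
From strain_65 up to that node: 5 branches. From strain_20 up to the same node: 1 branch. Total: 5 + 1 = 6.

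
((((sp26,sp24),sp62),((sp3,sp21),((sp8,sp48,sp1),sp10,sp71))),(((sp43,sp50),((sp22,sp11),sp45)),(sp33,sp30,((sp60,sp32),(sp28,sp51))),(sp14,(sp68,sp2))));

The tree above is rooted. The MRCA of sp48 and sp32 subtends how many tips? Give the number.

The MRCA of sp48 and sp32 is the root, so the clade is the entire tree.
That clade contains 24 terminal taxa: sp1, sp10, sp11, sp14, sp2, sp21, sp22, sp24, sp26, sp28, sp3, sp30, sp32, sp33, sp43, sp45, sp48, sp50, sp51, sp60, sp62, sp68, sp71, sp8.

24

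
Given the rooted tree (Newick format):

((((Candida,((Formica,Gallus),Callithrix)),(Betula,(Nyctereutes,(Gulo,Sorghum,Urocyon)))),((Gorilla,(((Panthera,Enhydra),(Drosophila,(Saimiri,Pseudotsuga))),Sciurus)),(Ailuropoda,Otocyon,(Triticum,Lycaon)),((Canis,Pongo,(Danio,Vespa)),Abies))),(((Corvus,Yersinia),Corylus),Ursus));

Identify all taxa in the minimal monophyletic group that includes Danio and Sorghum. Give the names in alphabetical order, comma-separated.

Tracing Danio: it sits inside (Danio,Vespa).
Tracing Sorghum: it sits inside (Gulo,Sorghum,Urocyon).
The smallest clade enclosing both is (((Candida,((Formica,Gallus),Callithrix)),(Betula,(Nyctereutes,(Gulo,Sorghum,Urocyon)))),((Gorilla,(((Panthera,Enhydra),(Drosophila,(Saimiri,Pseudotsuga))),Sciurus)),(Ailuropoda,Otocyon,(Triticum,Lycaon)),((Canis,Pongo,(Danio,Vespa)),Abies))); the answer is its 25 terminal taxa in alphabetical order.

Abies, Ailuropoda, Betula, Callithrix, Candida, Canis, Danio, Drosophila, Enhydra, Formica, Gallus, Gorilla, Gulo, Lycaon, Nyctereutes, Otocyon, Panthera, Pongo, Pseudotsuga, Saimiri, Sciurus, Sorghum, Triticum, Urocyon, Vespa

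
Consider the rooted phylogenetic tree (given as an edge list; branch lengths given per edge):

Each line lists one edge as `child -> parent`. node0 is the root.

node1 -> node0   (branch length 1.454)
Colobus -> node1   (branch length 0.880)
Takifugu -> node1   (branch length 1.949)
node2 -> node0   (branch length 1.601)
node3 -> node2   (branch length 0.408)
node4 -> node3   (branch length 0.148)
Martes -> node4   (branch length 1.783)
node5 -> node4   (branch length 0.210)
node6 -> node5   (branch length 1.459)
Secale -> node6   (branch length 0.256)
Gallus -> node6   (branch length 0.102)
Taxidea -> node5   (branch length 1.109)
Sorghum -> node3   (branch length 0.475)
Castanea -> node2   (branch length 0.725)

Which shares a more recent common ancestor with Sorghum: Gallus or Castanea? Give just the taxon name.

The MRCA of Sorghum and Gallus subtends ((Martes,((Secale,Gallus),Taxidea)),Sorghum) (5 taxa).
The MRCA of Sorghum and Castanea subtends (((Martes,((Secale,Gallus),Taxidea)),Sorghum),Castanea) (6 taxa).
The first is nested inside the second, so Sorghum shares a more recent common ancestor with Gallus.

Gallus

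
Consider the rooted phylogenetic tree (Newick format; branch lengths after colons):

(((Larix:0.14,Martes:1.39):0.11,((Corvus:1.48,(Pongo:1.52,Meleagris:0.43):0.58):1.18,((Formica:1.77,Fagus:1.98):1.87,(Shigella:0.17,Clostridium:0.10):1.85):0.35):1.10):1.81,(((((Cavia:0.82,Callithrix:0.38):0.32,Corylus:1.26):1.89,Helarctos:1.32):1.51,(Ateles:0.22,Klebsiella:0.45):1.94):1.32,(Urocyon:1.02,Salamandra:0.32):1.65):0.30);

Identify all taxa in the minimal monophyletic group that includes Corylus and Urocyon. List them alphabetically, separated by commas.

Ateles, Callithrix, Cavia, Corylus, Helarctos, Klebsiella, Salamandra, Urocyon

Tracing Corylus: it sits inside ((Cavia,Callithrix),Corylus).
Tracing Urocyon: it sits inside (Urocyon,Salamandra).
The smallest clade enclosing both is (((((Cavia,Callithrix),Corylus),Helarctos),(Ateles,Klebsiella)),(Urocyon,Salamandra)); the answer is its 8 terminal taxa in alphabetical order.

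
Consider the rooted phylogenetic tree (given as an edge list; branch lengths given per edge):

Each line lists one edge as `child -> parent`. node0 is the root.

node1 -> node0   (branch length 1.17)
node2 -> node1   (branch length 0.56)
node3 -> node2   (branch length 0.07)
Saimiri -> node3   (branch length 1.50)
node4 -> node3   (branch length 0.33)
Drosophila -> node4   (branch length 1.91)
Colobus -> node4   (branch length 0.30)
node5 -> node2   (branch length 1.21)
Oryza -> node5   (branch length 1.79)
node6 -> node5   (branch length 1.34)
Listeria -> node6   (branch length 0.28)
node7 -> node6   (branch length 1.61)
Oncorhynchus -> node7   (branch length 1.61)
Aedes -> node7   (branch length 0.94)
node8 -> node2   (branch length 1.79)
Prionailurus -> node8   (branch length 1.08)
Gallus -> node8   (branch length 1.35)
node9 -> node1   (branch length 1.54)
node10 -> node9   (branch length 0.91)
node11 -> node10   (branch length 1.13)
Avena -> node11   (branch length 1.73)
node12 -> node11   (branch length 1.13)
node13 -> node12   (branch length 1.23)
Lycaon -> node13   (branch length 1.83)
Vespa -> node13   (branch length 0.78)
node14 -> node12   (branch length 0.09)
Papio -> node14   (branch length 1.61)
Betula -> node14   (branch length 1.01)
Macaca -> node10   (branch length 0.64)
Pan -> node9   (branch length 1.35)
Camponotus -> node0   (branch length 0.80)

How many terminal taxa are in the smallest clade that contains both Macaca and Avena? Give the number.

The MRCA of Macaca and Avena is the node subtending ((Avena,((Lycaon,Vespa),(Papio,Betula))),Macaca).
That clade contains 6 terminal taxa: Avena, Betula, Lycaon, Macaca, Papio, Vespa.

6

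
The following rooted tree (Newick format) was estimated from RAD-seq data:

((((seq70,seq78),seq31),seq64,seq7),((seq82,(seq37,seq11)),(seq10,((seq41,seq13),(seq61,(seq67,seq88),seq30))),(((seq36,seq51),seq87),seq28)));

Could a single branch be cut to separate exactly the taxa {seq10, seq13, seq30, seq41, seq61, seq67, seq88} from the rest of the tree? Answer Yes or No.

Yes

The most recent common ancestor of these taxa subtends (seq10,((seq41,seq13),(seq61,(seq67,seq88),seq30))).
That clade has exactly 7 tips — every listed taxon and nothing else — so the group is monophyletic.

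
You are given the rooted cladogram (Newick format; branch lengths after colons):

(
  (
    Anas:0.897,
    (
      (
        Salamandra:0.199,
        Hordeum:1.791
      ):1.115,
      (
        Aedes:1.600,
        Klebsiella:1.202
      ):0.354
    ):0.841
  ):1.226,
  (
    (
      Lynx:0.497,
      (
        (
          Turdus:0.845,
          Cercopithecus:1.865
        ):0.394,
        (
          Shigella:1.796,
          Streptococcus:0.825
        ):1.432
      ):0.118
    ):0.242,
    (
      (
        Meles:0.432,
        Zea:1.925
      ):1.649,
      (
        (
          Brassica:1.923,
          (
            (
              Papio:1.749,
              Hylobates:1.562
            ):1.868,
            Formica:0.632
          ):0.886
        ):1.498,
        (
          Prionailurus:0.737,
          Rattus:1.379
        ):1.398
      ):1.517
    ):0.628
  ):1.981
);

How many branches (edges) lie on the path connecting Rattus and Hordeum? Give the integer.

9

The MRCA of Rattus and Hordeum is the root of the tree.
From Rattus up to that node: 5 branches. From Hordeum up to the same node: 4 branches. Total: 5 + 4 = 9.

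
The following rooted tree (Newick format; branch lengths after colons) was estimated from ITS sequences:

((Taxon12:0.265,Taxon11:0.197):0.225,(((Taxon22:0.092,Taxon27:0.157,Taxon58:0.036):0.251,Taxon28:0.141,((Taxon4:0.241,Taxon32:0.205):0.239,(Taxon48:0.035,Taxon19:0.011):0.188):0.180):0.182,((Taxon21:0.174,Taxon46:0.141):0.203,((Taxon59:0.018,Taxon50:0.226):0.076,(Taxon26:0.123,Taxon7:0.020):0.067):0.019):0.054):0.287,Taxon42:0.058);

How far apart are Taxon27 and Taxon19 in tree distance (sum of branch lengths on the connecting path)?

0.787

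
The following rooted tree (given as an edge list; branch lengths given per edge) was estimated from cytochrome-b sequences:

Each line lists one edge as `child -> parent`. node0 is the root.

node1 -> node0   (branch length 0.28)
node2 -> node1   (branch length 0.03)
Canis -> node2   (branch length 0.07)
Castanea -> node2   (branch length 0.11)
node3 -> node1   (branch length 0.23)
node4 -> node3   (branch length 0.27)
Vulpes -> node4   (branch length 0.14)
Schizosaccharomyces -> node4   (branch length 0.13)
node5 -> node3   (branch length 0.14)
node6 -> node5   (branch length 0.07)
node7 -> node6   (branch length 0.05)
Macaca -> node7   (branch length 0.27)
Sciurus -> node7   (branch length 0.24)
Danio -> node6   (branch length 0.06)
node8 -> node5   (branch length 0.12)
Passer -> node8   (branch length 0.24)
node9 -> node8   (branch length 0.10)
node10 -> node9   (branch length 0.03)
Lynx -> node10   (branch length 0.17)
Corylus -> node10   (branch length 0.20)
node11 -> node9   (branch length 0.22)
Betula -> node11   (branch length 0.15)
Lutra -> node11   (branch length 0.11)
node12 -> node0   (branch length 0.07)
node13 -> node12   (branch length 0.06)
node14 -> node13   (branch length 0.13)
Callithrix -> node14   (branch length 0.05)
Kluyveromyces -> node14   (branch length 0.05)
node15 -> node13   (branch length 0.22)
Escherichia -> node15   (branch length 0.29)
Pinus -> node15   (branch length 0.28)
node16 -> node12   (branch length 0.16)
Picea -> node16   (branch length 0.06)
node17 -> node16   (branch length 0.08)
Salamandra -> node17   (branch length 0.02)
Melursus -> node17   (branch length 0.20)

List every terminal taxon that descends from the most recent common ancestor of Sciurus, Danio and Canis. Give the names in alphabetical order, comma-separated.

Tracing Sciurus: it sits inside (Macaca,Sciurus).
Tracing Danio: it sits inside ((Macaca,Sciurus),Danio).
Tracing Canis: it sits inside (Canis,Castanea).
The smallest clade enclosing all 3 is ((Canis,Castanea),((Vulpes,Schizosaccharomyces),(((Macaca,Sciurus),Danio),(Passer,((Lynx,Corylus),(Betula,Lutra)))))); the answer is its 12 terminal taxa in alphabetical order.

Betula, Canis, Castanea, Corylus, Danio, Lutra, Lynx, Macaca, Passer, Schizosaccharomyces, Sciurus, Vulpes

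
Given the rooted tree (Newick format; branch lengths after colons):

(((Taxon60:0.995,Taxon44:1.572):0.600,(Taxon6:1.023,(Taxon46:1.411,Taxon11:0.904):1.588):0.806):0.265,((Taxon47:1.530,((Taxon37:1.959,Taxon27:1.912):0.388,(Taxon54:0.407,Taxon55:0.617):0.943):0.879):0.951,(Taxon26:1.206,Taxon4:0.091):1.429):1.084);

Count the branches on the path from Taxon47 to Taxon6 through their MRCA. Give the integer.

6

The MRCA of Taxon47 and Taxon6 is the root of the tree.
From Taxon47 up to that node: 3 branches. From Taxon6 up to the same node: 3 branches. Total: 3 + 3 = 6.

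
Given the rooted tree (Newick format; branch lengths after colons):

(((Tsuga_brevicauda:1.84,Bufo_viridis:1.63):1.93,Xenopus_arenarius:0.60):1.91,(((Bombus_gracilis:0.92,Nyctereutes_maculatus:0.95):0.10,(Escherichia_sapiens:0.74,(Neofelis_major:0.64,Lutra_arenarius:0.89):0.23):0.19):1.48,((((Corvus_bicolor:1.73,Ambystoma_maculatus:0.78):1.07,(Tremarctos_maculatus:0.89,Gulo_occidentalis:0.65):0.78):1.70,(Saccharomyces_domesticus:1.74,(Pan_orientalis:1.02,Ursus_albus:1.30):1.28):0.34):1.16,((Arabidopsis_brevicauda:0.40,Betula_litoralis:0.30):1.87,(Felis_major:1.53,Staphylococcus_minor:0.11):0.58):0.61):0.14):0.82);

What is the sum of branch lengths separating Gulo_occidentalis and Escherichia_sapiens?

6.84

The path runs Gulo_occidentalis → … → MRCA → … → Escherichia_sapiens; the MRCA is the node subtending (((Bombus_gracilis,Nyctereutes_maculatus),(Escherichia_sapiens,(Neofelis_major,Lutra_arenarius))),((((Corvus_bicolor,Ambystoma_maculatus),(Tremarctos_maculatus,Gulo_occidentalis)),(Saccharomyces_domesticus,(Pan_orientalis,Ursus_albus))),((Arabidopsis_brevicauda,Betula_litoralis),(Felis_major,Staphylococcus_minor)))).
Branch lengths along that path: 0.65 + 0.78 + 1.70 + 1.16 + 0.14 + 1.48 + 0.19 + 0.74 = 6.84.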